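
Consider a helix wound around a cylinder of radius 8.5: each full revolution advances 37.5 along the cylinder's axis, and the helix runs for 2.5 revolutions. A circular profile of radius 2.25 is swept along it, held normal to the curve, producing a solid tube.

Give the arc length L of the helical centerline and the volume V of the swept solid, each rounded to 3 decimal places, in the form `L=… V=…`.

L=163.144 V=2594.697

2πR = 2π·8.5 = 53.407075
per-turn = √(53.407075² + 37.5²) = √(2852.3157 + 1406.25) = √4258.5657 = 65.257687
L = 2.5 × 65.257687 = 163.144217
V = π·2.25² × L = 15.904313 × 163.144217 = 2594.696656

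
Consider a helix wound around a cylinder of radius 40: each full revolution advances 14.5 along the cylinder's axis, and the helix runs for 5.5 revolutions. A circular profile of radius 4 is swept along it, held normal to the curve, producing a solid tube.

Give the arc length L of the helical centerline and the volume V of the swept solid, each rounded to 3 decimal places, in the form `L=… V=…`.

2πR = 2π·40 = 251.327412
per-turn = √(251.327412² + 14.5²) = √(63165.4682 + 210.25) = √63375.7182 = 251.745344
L = 5.5 × 251.745344 = 1384.599391
V = π·4² × L = 50.265482 × 1384.599391 = 69597.556417

L=1384.599 V=69597.556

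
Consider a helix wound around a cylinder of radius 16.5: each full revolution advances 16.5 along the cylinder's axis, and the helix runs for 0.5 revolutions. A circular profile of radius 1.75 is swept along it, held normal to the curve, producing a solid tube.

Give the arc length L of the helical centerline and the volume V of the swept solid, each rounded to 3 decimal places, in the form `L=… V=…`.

L=52.489 V=505.000

2πR = 2π·16.5 = 103.672558
per-turn = √(103.672558² + 16.5²) = √(10747.9992 + 272.25) = √11020.2492 = 104.977375
L = 0.5 × 104.977375 = 52.488687
V = π·1.75² × L = 9.621128 × 52.488687 = 505.000353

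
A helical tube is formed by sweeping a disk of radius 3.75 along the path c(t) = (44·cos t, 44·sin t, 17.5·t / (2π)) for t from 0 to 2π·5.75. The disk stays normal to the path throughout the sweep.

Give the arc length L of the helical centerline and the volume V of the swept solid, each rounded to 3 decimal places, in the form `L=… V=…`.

L=1592.827 V=70368.963

2πR = 2π·44 = 276.460154
per-turn = √(276.460154² + 17.5²) = √(76430.2165 + 306.25) = √76736.4665 = 277.013477
L = 5.75 × 277.013477 = 1592.827493
V = π·3.75² × L = 44.178647 × 1592.827493 = 70368.963062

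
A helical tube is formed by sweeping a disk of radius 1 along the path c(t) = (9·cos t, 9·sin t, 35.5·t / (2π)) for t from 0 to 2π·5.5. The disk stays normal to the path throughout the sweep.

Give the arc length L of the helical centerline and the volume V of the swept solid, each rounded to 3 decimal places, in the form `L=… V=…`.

2πR = 2π·9 = 56.548668
per-turn = √(56.548668² + 35.5²) = √(3197.7518 + 1260.25) = √4458.0018 = 66.768270
L = 5.5 × 66.768270 = 367.225483
V = π·1² × L = 3.141593 × 367.225483 = 1153.672879

L=367.225 V=1153.673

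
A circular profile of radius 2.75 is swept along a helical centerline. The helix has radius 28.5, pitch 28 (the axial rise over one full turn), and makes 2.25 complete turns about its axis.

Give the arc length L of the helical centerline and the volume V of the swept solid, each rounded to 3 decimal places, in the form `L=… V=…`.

2πR = 2π·28.5 = 179.070781
per-turn = √(179.070781² + 28²) = √(32066.3447 + 784) = √32850.3447 = 181.246641
L = 2.25 × 181.246641 = 407.804941
V = π·2.75² × L = 23.758294 × 407.804941 = 9688.749867

L=407.805 V=9688.750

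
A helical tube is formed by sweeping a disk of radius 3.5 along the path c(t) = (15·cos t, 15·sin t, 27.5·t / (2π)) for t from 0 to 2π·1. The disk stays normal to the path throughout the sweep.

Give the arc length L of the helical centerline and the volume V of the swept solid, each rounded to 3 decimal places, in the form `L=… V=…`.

2πR = 2π·15 = 94.247780
per-turn = √(94.247780² + 27.5²) = √(8882.6440 + 756.25) = √9638.8940 = 98.177869
L = 1 × 98.177869 = 98.177869
V = π·3.5² × L = 38.484510 × 98.177869 = 3778.327182

L=98.178 V=3778.327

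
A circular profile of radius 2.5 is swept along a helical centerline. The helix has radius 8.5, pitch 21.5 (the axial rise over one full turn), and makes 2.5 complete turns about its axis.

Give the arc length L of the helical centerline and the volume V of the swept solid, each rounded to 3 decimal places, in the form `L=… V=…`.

2πR = 2π·8.5 = 53.407075
per-turn = √(53.407075² + 21.5²) = √(2852.3157 + 462.25) = √3314.5657 = 57.572265
L = 2.5 × 57.572265 = 143.930662
V = π·2.5² × L = 19.634954 × 143.930662 = 2826.071939

L=143.931 V=2826.072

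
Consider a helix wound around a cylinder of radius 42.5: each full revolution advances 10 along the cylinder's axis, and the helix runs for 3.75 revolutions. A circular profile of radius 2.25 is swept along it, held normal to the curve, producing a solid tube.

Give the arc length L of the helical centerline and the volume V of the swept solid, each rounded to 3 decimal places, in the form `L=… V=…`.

2πR = 2π·42.5 = 267.035376
per-turn = √(267.035376² + 10²) = √(71307.8918 + 100) = √71407.8918 = 267.222551
L = 3.75 × 267.222551 = 1002.084566
V = π·2.25² × L = 15.904313 × 1002.084566 = 15937.466406

L=1002.085 V=15937.466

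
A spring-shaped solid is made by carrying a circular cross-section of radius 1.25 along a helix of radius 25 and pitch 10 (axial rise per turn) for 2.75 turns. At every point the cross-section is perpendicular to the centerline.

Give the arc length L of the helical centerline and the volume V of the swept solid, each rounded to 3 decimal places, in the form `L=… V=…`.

2πR = 2π·25 = 157.079633
per-turn = √(157.079633² + 10²) = √(24674.0110 + 100) = √24774.0110 = 157.397621
L = 2.75 × 157.397621 = 432.843457
V = π·1.25² × L = 4.908739 × 432.843457 = 2124.715351

L=432.843 V=2124.715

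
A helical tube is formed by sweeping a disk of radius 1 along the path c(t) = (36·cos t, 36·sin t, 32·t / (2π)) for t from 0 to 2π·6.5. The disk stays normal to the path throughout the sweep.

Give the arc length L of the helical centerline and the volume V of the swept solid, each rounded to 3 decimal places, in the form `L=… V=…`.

2πR = 2π·36 = 226.194671
per-turn = √(226.194671² + 32²) = √(51164.0292 + 1024) = √52188.0292 = 228.446994
L = 6.5 × 228.446994 = 1484.905463
V = π·1² × L = 3.141593 × 1484.905463 = 4664.968094

L=1484.905 V=4664.968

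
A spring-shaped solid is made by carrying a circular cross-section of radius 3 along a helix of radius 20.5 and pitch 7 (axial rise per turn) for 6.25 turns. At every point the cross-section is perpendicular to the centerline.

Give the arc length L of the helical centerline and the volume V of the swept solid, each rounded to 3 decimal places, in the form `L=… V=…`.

L=806.221 V=22795.363

2πR = 2π·20.5 = 128.805299
per-turn = √(128.805299² + 7²) = √(16590.8050 + 49) = √16639.8050 = 128.995368
L = 6.25 × 128.995368 = 806.221051
V = π·3² × L = 28.274334 × 806.221051 = 22795.363173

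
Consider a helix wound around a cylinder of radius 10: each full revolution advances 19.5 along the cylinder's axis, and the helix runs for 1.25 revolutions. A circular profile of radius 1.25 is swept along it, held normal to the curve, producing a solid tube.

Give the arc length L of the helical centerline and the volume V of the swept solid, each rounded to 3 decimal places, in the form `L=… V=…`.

2πR = 2π·10 = 62.831853
per-turn = √(62.831853² + 19.5²) = √(3947.8418 + 380.25) = √4328.0918 = 65.788234
L = 1.25 × 65.788234 = 82.235293
V = π·1.25² × L = 4.908739 × 82.235293 = 403.671549

L=82.235 V=403.672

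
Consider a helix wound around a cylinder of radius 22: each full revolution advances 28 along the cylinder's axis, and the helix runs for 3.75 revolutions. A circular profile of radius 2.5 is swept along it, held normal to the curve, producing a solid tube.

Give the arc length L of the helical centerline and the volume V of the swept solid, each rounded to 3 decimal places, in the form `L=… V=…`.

2πR = 2π·22 = 138.230077
per-turn = √(138.230077² + 28²) = √(19107.5541 + 784) = √19891.5541 = 141.037421
L = 3.75 × 141.037421 = 528.890329
V = π·2.5² × L = 19.634954 × 528.890329 = 10384.737320

L=528.890 V=10384.737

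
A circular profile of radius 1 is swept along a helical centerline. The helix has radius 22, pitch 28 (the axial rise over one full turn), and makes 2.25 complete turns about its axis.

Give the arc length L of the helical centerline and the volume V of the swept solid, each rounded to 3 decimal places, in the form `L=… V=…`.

2πR = 2π·22 = 138.230077
per-turn = √(138.230077² + 28²) = √(19107.5541 + 784) = √19891.5541 = 141.037421
L = 2.25 × 141.037421 = 317.334197
V = π·1² × L = 3.141593 × 317.334197 = 996.934783

L=317.334 V=996.935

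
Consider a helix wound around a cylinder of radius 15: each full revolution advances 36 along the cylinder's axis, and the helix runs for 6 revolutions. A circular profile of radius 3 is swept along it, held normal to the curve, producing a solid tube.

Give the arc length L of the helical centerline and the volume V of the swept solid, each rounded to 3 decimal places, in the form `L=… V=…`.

L=605.336 V=17115.461

2πR = 2π·15 = 94.247780
per-turn = √(94.247780² + 36²) = √(8882.6440 + 1296) = √10178.6440 = 100.889266
L = 6 × 100.889266 = 605.335595
V = π·3² × L = 28.274334 × 605.335595 = 17115.460724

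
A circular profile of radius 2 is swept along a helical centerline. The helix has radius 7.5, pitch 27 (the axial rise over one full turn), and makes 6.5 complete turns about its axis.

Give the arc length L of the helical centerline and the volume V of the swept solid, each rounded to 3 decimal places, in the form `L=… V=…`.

2πR = 2π·7.5 = 47.123890
per-turn = √(47.123890² + 27²) = √(2220.6610 + 729) = √2949.6610 = 54.310782
L = 6.5 × 54.310782 = 353.020080
V = π·2² × L = 12.566371 × 353.020080 = 4436.181159

L=353.020 V=4436.181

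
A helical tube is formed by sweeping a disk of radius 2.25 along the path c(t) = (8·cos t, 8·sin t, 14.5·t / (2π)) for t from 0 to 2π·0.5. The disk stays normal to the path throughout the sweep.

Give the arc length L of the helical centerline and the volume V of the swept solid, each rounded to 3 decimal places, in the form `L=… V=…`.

L=26.158 V=416.018

2πR = 2π·8 = 50.265482
per-turn = √(50.265482² + 14.5²) = √(2526.6187 + 210.25) = √2736.8687 = 52.315091
L = 0.5 × 52.315091 = 26.157545
V = π·2.25² × L = 15.904313 × 26.157545 = 416.017784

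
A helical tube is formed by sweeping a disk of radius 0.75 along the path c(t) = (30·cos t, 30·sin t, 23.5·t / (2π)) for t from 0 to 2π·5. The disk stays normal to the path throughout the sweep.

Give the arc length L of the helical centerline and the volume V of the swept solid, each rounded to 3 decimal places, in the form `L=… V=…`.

2πR = 2π·30 = 188.495559
per-turn = √(188.495559² + 23.5²) = √(35530.5758 + 552.25) = √36082.8258 = 189.954799
L = 5 × 189.954799 = 949.773997
V = π·0.75² × L = 1.767146 × 949.773997 = 1678.389195

L=949.774 V=1678.389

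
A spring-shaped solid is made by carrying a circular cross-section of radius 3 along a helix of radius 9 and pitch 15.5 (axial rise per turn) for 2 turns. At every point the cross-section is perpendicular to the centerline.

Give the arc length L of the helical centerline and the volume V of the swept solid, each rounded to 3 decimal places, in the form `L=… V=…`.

2πR = 2π·9 = 56.548668
per-turn = √(56.548668² + 15.5²) = √(3197.7518 + 240.25) = √3438.0018 = 58.634476
L = 2 × 58.634476 = 117.268953
V = π·3² × L = 28.274334 × 117.268953 = 3315.701527

L=117.269 V=3315.702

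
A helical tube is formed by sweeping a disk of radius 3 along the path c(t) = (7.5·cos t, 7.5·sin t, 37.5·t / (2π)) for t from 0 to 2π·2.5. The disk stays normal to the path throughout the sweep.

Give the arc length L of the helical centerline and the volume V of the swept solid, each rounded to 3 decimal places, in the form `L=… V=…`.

2πR = 2π·7.5 = 47.123890
per-turn = √(47.123890² + 37.5²) = √(2220.6610 + 1406.25) = √3626.9110 = 60.223841
L = 2.5 × 60.223841 = 150.559602
V = π·3² × L = 28.274334 × 150.559602 = 4256.972450

L=150.560 V=4256.972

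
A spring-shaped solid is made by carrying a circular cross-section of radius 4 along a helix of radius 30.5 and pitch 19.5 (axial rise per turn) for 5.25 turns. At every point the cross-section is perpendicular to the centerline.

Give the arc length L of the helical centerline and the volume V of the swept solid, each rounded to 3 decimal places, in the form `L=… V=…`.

2πR = 2π·30.5 = 191.637152
per-turn = √(191.637152² + 19.5²) = √(36724.7980 + 380.25) = √37105.0480 = 192.626706
L = 5.25 × 192.626706 = 1011.290208
V = π·4² × L = 50.265482 × 1011.290208 = 50832.990211

L=1011.290 V=50832.990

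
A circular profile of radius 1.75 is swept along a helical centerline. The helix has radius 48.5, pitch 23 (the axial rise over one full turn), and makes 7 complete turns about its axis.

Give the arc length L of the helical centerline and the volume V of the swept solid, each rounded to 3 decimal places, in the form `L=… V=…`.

2πR = 2π·48.5 = 304.734487
per-turn = √(304.734487² + 23²) = √(92863.1078 + 529) = √93392.1078 = 305.601224
L = 7 × 305.601224 = 2139.208565
V = π·1.75² × L = 9.621128 × 2139.208565 = 20581.598352

L=2139.209 V=20581.598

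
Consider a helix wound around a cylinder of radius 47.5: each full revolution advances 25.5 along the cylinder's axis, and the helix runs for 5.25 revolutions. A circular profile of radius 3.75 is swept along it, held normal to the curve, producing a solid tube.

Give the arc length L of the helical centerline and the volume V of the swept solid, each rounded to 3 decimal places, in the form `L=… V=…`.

L=1572.578 V=69474.374

2πR = 2π·47.5 = 298.451302
per-turn = √(298.451302² + 25.5²) = √(89073.1797 + 650.25) = √89723.4297 = 299.538695
L = 5.25 × 299.538695 = 1572.578148
V = π·3.75² × L = 44.178647 × 1572.578148 = 69474.374396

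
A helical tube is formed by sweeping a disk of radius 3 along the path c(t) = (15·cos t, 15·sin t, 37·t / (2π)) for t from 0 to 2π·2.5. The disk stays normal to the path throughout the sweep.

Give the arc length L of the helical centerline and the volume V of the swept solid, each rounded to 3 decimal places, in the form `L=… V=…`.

2πR = 2π·15 = 94.247780
per-turn = √(94.247780² + 37²) = √(8882.6440 + 1369) = √10251.6440 = 101.250402
L = 2.5 × 101.250402 = 253.126006
V = π·3² × L = 28.274334 × 253.126006 = 7156.969199

L=253.126 V=7156.969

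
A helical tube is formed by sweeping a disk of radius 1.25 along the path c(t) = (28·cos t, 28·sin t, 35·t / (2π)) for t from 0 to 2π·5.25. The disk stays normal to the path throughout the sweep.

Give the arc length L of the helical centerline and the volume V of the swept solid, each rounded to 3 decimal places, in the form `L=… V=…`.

L=941.729 V=4622.701

2πR = 2π·28 = 175.929189
per-turn = √(175.929189² + 35²) = √(30951.0794 + 1225) = √32176.0794 = 179.376920
L = 5.25 × 179.376920 = 941.728830
V = π·1.25² × L = 4.908739 × 941.728830 = 4622.700582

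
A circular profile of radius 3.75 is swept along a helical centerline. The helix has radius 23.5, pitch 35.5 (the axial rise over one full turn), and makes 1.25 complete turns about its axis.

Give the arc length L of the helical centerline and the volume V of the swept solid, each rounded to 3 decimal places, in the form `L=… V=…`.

L=189.828 V=8386.347

2πR = 2π·23.5 = 147.654855
per-turn = √(147.654855² + 35.5²) = √(21801.9561 + 1260.25) = √23062.2061 = 151.862458
L = 1.25 × 151.862458 = 189.828072
V = π·3.75² × L = 44.178647 × 189.828072 = 8386.347342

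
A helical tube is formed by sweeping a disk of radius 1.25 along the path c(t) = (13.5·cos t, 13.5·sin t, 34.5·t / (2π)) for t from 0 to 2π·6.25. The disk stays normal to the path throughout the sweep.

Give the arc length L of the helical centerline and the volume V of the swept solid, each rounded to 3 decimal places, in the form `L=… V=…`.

L=572.317 V=2809.354

2πR = 2π·13.5 = 84.823002
per-turn = √(84.823002² + 34.5²) = √(7194.9416 + 1190.25) = √8385.1916 = 91.570692
L = 6.25 × 91.570692 = 572.316824
V = π·1.25² × L = 4.908739 × 572.316824 = 2809.353641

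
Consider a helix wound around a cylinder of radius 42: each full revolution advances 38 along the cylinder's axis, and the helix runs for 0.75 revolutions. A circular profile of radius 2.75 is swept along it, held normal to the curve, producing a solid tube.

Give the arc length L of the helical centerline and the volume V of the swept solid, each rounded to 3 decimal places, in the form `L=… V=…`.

L=199.962 V=4750.751

2πR = 2π·42 = 263.893783
per-turn = √(263.893783² + 38²) = √(69639.9287 + 1444) = √71083.9287 = 266.615695
L = 0.75 × 266.615695 = 199.961771
V = π·2.75² × L = 23.758294 × 199.961771 = 4750.750633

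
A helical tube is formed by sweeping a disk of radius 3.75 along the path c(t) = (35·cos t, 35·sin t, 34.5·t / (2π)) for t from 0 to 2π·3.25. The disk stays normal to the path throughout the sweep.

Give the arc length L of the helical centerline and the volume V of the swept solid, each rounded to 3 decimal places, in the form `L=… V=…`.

L=723.454 V=31961.220

2πR = 2π·35 = 219.911486
per-turn = √(219.911486² + 34.5²) = √(48361.0616 + 1190.25) = √49551.3116 = 222.601239
L = 3.25 × 222.601239 = 723.454026
V = π·3.75² × L = 44.178647 × 723.454026 = 31961.219832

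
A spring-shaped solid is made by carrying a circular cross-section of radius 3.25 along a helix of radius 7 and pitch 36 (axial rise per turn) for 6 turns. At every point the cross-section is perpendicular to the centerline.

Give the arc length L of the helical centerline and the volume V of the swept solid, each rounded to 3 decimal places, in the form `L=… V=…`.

L=341.022 V=11316.154

2πR = 2π·7 = 43.982297
per-turn = √(43.982297² + 36²) = √(1934.4425 + 1296) = √3230.4425 = 56.836981
L = 6 × 56.836981 = 341.021889
V = π·3.25² × L = 33.183072 × 341.021889 = 11316.154028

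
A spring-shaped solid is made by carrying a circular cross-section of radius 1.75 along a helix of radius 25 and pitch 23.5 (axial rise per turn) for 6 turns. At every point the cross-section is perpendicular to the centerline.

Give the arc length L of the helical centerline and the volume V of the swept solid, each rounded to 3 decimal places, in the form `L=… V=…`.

2πR = 2π·25 = 157.079633
per-turn = √(157.079633² + 23.5²) = √(24674.0110 + 552.25) = √25226.2610 = 158.827772
L = 6 × 158.827772 = 952.966629
V = π·1.75² × L = 9.621128 × 952.966629 = 9168.613443

L=952.967 V=9168.613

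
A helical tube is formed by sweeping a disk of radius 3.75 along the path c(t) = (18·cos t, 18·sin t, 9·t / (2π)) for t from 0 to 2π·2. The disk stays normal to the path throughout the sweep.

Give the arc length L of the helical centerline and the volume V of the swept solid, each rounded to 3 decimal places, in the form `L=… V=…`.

L=226.910 V=10024.565

2πR = 2π·18 = 113.097336
per-turn = √(113.097336² + 9²) = √(12791.0073 + 81) = √12872.0073 = 113.454869
L = 2 × 113.454869 = 226.909738
V = π·3.75² × L = 44.178647 × 226.909738 = 10024.565147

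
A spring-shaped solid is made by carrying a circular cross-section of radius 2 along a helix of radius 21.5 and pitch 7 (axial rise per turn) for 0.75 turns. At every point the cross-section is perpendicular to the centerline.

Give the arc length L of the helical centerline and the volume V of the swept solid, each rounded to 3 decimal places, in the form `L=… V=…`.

L=101.452 V=1274.887

2πR = 2π·21.5 = 135.088484
per-turn = √(135.088484² + 7²) = √(18248.8985 + 49) = √18297.8985 = 135.269725
L = 0.75 × 135.269725 = 101.452294
V = π·2² × L = 12.566371 × 101.452294 = 1274.887124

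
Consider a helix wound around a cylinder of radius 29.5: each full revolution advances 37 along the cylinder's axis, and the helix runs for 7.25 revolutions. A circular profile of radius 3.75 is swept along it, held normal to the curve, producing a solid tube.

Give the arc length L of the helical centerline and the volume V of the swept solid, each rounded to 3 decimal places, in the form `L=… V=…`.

L=1370.328 V=60539.259

2πR = 2π·29.5 = 185.353967
per-turn = √(185.353967² + 37²) = √(34356.0929 + 1369) = √35725.0929 = 189.010828
L = 7.25 × 189.010828 = 1370.328500
V = π·3.75² × L = 44.178647 × 1370.328500 = 60539.258631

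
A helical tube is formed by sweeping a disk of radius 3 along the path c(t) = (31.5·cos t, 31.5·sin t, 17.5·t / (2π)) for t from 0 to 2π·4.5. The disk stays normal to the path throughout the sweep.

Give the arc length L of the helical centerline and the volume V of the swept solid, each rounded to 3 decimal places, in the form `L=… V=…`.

L=894.116 V=25280.541

2πR = 2π·31.5 = 197.920337
per-turn = √(197.920337² + 17.5²) = √(39172.4599 + 306.25) = √39478.7099 = 198.692501
L = 4.5 × 198.692501 = 894.116254
V = π·3² × L = 28.274334 × 894.116254 = 25280.541482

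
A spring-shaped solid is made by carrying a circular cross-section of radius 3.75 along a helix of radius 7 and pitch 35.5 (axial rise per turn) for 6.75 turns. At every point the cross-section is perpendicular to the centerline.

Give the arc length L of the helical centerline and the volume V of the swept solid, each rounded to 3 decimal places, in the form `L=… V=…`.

2πR = 2π·7 = 43.982297
per-turn = √(43.982297² + 35.5²) = √(1934.4425 + 1260.25) = √3194.6925 = 56.521611
L = 6.75 × 56.521611 = 381.520871
V = π·3.75² × L = 44.178647 × 381.520871 = 16855.075784

L=381.521 V=16855.076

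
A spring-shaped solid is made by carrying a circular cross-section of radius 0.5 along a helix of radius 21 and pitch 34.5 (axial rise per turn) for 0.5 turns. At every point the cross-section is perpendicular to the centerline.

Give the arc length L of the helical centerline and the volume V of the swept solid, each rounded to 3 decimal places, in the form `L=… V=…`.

2πR = 2π·21 = 131.946891
per-turn = √(131.946891² + 34.5²) = √(17409.9822 + 1190.25) = √18600.2322 = 136.382668
L = 0.5 × 136.382668 = 68.191334
V = π·0.5² × L = 0.785398 × 68.191334 = 53.557349

L=68.191 V=53.557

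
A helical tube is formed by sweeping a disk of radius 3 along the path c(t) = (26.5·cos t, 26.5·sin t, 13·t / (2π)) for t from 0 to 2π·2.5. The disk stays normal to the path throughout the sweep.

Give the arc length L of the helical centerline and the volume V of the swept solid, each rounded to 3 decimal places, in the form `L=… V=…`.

L=417.528 V=11805.321

2πR = 2π·26.5 = 166.504411
per-turn = √(166.504411² + 13²) = √(27723.7188 + 169) = √27892.7188 = 167.011134
L = 2.5 × 167.011134 = 417.527834
V = π·3² × L = 28.274334 × 417.527834 = 11805.321387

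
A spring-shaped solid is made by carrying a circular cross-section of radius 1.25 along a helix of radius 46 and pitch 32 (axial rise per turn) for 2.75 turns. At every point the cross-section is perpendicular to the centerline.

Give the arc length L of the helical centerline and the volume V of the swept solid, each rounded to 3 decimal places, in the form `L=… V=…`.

2πR = 2π·46 = 289.026524
per-turn = √(289.026524² + 32²) = √(83536.3317 + 1024) = √84560.3317 = 290.792592
L = 2.75 × 290.792592 = 799.679628
V = π·1.25² × L = 4.908739 × 799.679628 = 3925.418197

L=799.680 V=3925.418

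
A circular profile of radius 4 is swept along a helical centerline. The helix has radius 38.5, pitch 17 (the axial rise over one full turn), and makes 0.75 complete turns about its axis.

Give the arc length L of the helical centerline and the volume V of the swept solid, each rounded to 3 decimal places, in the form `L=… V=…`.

L=181.874 V=9142.006

2πR = 2π·38.5 = 241.902634
per-turn = √(241.902634² + 17²) = √(58516.8845 + 289) = √58805.8845 = 242.499246
L = 0.75 × 242.499246 = 181.874435
V = π·4² × L = 50.265482 × 181.874435 = 9142.006211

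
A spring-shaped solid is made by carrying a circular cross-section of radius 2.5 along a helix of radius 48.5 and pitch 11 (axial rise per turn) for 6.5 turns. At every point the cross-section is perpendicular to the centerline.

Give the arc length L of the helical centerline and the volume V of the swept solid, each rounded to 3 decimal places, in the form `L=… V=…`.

L=1982.064 V=38917.740

2πR = 2π·48.5 = 304.734487
per-turn = √(304.734487² + 11²) = √(92863.1078 + 121) = √92984.1078 = 304.932956
L = 6.5 × 304.932956 = 1982.064216
V = π·2.5² × L = 19.634954 × 1982.064216 = 38917.739868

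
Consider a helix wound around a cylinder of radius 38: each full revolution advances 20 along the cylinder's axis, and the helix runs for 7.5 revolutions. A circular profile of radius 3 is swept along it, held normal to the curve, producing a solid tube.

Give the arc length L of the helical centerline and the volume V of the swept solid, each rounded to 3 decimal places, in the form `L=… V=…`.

L=1796.979 V=50808.392

2πR = 2π·38 = 238.761042
per-turn = √(238.761042² + 20²) = √(57006.8350 + 400) = √57406.8350 = 239.597235
L = 7.5 × 239.597235 = 1796.979263
V = π·3² × L = 28.274334 × 1796.979263 = 50808.391648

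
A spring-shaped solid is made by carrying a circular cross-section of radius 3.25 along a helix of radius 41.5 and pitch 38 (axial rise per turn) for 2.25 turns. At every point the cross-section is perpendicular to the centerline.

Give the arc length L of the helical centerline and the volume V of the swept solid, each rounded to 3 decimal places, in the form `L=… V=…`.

L=592.890 V=19673.903

2πR = 2π·41.5 = 260.752190
per-turn = √(260.752190² + 38²) = √(67991.7047 + 1444) = √69435.7047 = 263.506555
L = 2.25 × 263.506555 = 592.889750
V = π·3.25² × L = 33.183072 × 592.889750 = 19673.903487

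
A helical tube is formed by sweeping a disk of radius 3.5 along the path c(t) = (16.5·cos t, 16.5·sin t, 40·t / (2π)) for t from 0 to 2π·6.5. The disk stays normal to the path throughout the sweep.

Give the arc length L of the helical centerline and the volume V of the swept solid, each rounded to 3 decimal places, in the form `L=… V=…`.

2πR = 2π·16.5 = 103.672558
per-turn = √(103.672558² + 40²) = √(10747.9992 + 1600) = √12347.9992 = 111.121551
L = 6.5 × 111.121551 = 722.290084
V = π·3.5² × L = 38.484510 × 722.290084 = 27796.979977

L=722.290 V=27796.980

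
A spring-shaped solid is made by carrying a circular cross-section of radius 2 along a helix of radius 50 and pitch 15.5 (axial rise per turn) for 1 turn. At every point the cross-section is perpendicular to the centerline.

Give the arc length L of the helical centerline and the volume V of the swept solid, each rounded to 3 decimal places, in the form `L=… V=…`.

2πR = 2π·50 = 314.159265
per-turn = √(314.159265² + 15.5²) = √(98696.0440 + 240.25) = √98936.2940 = 314.541403
L = 1 × 314.541403 = 314.541403
V = π·2² × L = 12.566371 × 314.541403 = 3952.643840

L=314.541 V=3952.644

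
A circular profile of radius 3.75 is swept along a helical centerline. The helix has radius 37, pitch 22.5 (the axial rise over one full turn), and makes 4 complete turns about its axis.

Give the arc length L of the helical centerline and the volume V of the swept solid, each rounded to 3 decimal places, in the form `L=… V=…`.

L=934.257 V=41274.189

2πR = 2π·37 = 232.477856
per-turn = √(232.477856² + 22.5²) = √(54045.9537 + 506.25) = √54552.2037 = 233.564132
L = 4 × 233.564132 = 934.256528
V = π·3.75² × L = 44.178647 × 934.256528 = 41274.189048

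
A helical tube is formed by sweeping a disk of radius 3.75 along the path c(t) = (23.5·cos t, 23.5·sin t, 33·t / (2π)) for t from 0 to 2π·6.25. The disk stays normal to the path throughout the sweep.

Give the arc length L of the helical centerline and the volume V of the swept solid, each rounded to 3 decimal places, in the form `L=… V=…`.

L=945.610 V=41775.763

2πR = 2π·23.5 = 147.654855
per-turn = √(147.654855² + 33²) = √(21801.9561 + 1089) = √22890.9561 = 151.297575
L = 6.25 × 151.297575 = 945.609842
V = π·3.75² × L = 44.178647 × 945.609842 = 41775.763123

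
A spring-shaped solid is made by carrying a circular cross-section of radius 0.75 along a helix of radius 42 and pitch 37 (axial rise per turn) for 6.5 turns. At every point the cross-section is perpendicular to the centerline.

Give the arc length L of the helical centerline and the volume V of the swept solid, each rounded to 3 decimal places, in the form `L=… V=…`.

L=1732.088 V=3060.851

2πR = 2π·42 = 263.893783
per-turn = √(263.893783² + 37²) = √(69639.9287 + 1369) = √71008.9287 = 266.475006
L = 6.5 × 266.475006 = 1732.087537
V = π·0.75² × L = 1.767146 × 1732.087537 = 3060.851333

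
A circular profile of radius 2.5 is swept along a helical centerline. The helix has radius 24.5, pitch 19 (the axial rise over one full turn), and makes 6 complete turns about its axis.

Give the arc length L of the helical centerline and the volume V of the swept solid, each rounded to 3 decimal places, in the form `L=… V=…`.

2πR = 2π·24.5 = 153.938040
per-turn = √(153.938040² + 19²) = √(23696.9202 + 361) = √24057.9202 = 155.106158
L = 6 × 155.106158 = 930.636946
V = π·2.5² × L = 19.634954 × 930.636946 = 18273.013712

L=930.637 V=18273.014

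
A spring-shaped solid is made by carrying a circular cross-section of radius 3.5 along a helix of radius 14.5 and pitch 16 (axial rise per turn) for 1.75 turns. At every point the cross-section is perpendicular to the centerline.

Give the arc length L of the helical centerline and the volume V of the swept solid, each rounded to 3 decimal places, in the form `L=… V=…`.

2πR = 2π·14.5 = 91.106187
per-turn = √(91.106187² + 16²) = √(8300.3373 + 256) = √8556.3373 = 92.500472
L = 1.75 × 92.500472 = 161.875826
V = π·3.5² × L = 38.484510 × 161.875826 = 6229.711839

L=161.876 V=6229.712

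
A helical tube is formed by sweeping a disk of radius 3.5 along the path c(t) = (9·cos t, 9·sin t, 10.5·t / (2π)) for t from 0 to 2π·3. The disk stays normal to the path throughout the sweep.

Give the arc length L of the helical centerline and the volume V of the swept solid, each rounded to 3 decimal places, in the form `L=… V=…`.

L=172.546 V=6640.336

2πR = 2π·9 = 56.548668
per-turn = √(56.548668² + 10.5²) = √(3197.7518 + 110.25) = √3308.0018 = 57.515231
L = 3 × 57.515231 = 172.545694
V = π·3.5² × L = 38.484510 × 172.545694 = 6640.336478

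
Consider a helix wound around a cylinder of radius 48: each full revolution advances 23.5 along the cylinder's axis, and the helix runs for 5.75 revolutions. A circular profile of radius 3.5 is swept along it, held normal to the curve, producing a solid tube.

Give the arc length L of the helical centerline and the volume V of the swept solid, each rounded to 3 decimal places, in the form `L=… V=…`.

2πR = 2π·48 = 301.592895
per-turn = √(301.592895² + 23.5²) = √(90958.2742 + 552.25) = √91510.5242 = 302.507065
L = 5.75 × 302.507065 = 1739.415622
V = π·3.5² × L = 38.484510 × 1739.415622 = 66940.557899

L=1739.416 V=66940.558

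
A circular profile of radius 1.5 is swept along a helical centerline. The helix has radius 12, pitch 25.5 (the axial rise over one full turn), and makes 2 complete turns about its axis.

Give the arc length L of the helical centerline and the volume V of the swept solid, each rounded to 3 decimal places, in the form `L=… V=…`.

2πR = 2π·12 = 75.398224
per-turn = √(75.398224² + 25.5²) = √(5684.8921 + 650.25) = √6335.1421 = 79.593606
L = 2 × 79.593606 = 159.187212
V = π·1.5² × L = 7.068583 × 159.187212 = 1125.228097

L=159.187 V=1125.228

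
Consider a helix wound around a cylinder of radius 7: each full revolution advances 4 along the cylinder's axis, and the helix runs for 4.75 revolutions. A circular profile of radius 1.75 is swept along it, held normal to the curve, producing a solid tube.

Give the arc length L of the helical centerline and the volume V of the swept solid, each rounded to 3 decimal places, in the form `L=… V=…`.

L=209.778 V=2018.302

2πR = 2π·7 = 43.982297
per-turn = √(43.982297² + 4²) = √(1934.4425 + 16) = √1950.4425 = 44.163814
L = 4.75 × 44.163814 = 209.778116
V = π·1.75² × L = 9.621128 × 209.778116 = 2018.302004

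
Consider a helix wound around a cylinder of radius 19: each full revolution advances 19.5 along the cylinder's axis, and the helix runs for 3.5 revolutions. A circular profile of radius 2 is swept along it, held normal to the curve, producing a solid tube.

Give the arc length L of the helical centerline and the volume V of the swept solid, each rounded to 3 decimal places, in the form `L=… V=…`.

2πR = 2π·19 = 119.380521
per-turn = √(119.380521² + 19.5²) = √(14251.7088 + 380.25) = √14631.9588 = 120.962634
L = 3.5 × 120.962634 = 423.369218
V = π·2² × L = 12.566371 × 423.369218 = 5320.214500

L=423.369 V=5320.215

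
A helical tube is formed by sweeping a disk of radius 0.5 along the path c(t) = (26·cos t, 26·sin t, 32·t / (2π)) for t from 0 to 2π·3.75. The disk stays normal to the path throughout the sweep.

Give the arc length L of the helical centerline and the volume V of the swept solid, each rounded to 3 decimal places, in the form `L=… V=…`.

2πR = 2π·26 = 163.362818
per-turn = √(163.362818² + 32²) = √(26687.4103 + 1024) = √27711.4103 = 166.467445
L = 3.75 × 166.467445 = 624.252919
V = π·0.5² × L = 0.785398 × 624.252919 = 490.287096

L=624.253 V=490.287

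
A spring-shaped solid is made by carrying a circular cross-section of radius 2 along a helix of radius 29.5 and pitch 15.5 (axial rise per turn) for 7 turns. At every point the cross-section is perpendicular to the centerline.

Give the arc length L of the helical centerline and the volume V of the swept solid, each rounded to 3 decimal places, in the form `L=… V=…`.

L=1302.006 V=16361.496

2πR = 2π·29.5 = 185.353967
per-turn = √(185.353967² + 15.5²) = √(34356.0929 + 240.25) = √34596.3429 = 186.000922
L = 7 × 186.000922 = 1302.006453
V = π·2² × L = 12.566371 × 1302.006453 = 16361.495628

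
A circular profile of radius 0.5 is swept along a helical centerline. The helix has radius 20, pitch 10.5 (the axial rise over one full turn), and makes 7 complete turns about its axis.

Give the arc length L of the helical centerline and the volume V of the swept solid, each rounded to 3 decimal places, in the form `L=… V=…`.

L=882.711 V=693.280

2πR = 2π·20 = 125.663706
per-turn = √(125.663706² + 10.5²) = √(15791.3670 + 110.25) = √15901.6170 = 126.101614
L = 7 × 126.101614 = 882.711298
V = π·0.5² × L = 0.785398 × 882.711298 = 693.279832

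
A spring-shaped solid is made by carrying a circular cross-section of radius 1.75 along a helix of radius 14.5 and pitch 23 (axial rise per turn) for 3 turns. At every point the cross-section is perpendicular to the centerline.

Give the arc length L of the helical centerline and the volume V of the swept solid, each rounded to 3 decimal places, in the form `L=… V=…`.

L=281.894 V=2712.135

2πR = 2π·14.5 = 91.106187
per-turn = √(91.106187² + 23²) = √(8300.3373 + 529) = √8829.3373 = 93.964553
L = 3 × 93.964553 = 281.893660
V = π·1.75² × L = 9.621128 × 281.893660 = 2712.134848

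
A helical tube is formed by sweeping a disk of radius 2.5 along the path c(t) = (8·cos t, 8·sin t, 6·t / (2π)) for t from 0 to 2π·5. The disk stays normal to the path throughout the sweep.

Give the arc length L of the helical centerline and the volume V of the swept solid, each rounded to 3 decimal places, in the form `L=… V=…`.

2πR = 2π·8 = 50.265482
per-turn = √(50.265482² + 6²) = √(2526.6187 + 36) = √2562.6187 = 50.622315
L = 5 × 50.622315 = 253.111573
V = π·2.5² × L = 19.634954 × 253.111573 = 4969.834106

L=253.112 V=4969.834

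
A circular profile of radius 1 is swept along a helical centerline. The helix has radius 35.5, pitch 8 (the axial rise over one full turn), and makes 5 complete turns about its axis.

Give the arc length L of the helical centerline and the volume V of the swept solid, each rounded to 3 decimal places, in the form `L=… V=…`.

2πR = 2π·35.5 = 223.053078
per-turn = √(223.053078² + 8²) = √(49752.6758 + 64) = √49816.6758 = 223.196496
L = 5 × 223.196496 = 1115.982480
V = π·1² × L = 3.141593 × 1115.982480 = 3505.962359

L=1115.982 V=3505.962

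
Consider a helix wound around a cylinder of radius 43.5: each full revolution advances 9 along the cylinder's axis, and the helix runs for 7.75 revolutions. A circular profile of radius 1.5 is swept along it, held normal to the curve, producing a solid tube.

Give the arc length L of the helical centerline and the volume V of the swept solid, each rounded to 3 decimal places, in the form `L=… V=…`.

L=2119.367 V=14980.922

2πR = 2π·43.5 = 273.318561
per-turn = √(273.318561² + 9²) = √(74703.0357 + 81) = √74784.0357 = 273.466699
L = 7.75 × 273.466699 = 2119.366921
V = π·1.5² × L = 7.068583 × 2119.366921 = 14980.921984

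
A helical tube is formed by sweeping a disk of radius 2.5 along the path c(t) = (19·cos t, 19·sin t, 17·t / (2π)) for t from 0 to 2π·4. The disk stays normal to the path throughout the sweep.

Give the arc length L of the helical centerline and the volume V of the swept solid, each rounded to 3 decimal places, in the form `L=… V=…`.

L=482.339 V=9470.713

2πR = 2π·19 = 119.380521
per-turn = √(119.380521² + 17²) = √(14251.7088 + 289) = √14540.7088 = 120.584861
L = 4 × 120.584861 = 482.339445
V = π·2.5² × L = 19.634954 × 482.339445 = 9470.712853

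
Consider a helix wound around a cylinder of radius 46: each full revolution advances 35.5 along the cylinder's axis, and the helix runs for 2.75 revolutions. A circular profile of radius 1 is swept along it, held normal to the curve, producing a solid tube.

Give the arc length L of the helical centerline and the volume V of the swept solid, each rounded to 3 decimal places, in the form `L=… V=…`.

2πR = 2π·46 = 289.026524
per-turn = √(289.026524² + 35.5²) = √(83536.3317 + 1260.25) = √84796.5817 = 291.198526
L = 2.75 × 291.198526 = 800.795947
V = π·1² × L = 3.141593 × 800.795947 = 2515.774664

L=800.796 V=2515.775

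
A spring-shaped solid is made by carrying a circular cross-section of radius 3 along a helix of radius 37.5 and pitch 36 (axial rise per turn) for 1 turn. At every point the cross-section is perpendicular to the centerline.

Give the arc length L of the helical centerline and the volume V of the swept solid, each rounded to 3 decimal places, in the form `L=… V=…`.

L=238.354 V=6739.294

2πR = 2π·37.5 = 235.619449
per-turn = √(235.619449² + 36²) = √(55516.5248 + 1296) = √56812.5248 = 238.353781
L = 1 × 238.353781 = 238.353781
V = π·3² × L = 28.274334 × 238.353781 = 6739.294377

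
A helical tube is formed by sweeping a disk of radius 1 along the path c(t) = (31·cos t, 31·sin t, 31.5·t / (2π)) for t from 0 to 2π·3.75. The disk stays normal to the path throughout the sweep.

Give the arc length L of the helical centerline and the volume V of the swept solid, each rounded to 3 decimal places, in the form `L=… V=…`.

L=739.910 V=2324.497

2πR = 2π·31 = 194.778745
per-turn = √(194.778745² + 31.5²) = √(37938.7593 + 992.25) = √38931.0093 = 197.309425
L = 3.75 × 197.309425 = 739.910345
V = π·1² × L = 3.141593 × 739.910345 = 2324.496904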